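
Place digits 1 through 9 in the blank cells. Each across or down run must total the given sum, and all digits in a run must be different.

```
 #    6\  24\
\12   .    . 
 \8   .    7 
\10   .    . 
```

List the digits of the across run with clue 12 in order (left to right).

3, 9

6 in 3 cells must be {1,2,3}; 24 in 3 cells must be {7,8,9}.
Intersecting the 12 across with the 6 down forces R1C1 = 3.
R1C2 = 12 − 3 = 9 completes the 12 across.
R2C1 = 8 − 7 = 1 completes the 8 across.
R3C1 = 6 − 4 = 2 completes the 6 down.
R3C2 = 10 − 2 = 8 completes the 10 across.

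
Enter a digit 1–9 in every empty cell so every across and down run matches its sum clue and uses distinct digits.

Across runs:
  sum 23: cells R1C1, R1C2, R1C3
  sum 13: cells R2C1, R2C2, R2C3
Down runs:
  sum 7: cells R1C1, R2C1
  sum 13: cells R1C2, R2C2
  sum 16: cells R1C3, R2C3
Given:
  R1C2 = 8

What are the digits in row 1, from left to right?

23 in 3 cells must be {6,8,9}; 16 in 2 cells must be {7,9}.
R1C1 = 6: the only remaining digit allowed by both the 23 across and the 7 down.
R1C3 = 23 − 14 = 9 completes the 23 across.
R2C1 = 7 − 6 = 1 completes the 7 down.
R2C2 = 13 − 8 = 5 completes the 13 down.
R2C3 = 13 − 6 = 7 completes the 13 across.

6 8 9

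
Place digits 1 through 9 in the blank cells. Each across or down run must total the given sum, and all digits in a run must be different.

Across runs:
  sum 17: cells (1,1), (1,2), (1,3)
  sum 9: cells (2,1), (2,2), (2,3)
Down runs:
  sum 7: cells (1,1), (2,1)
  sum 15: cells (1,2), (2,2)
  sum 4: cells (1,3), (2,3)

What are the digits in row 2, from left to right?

2 6 1

4 in 2 cells must be {1,3}.
The 9 across and the 15 down share only 6, so (2,2) = 6.
Given what's placed, (2,3) must be 1 to fit the 9 across and 4 down.
(1,2) = 15 − 6 = 9 completes the 15 down.
(1,3) = 4 − 1 = 3 completes the 4 down.
(2,1) = 9 − 7 = 2 completes the 9 across.
(1,1) = 17 − 12 = 5 completes the 17 across.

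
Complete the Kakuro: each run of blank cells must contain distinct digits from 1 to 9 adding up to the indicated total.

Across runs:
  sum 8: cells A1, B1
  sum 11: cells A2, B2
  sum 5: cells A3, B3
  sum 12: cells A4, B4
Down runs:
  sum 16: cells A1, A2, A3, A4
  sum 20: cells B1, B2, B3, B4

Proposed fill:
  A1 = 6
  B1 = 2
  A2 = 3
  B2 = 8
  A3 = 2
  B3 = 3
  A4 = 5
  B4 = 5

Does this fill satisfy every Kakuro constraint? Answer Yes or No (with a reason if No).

No — the down run B1–B4 sums to 18, not 20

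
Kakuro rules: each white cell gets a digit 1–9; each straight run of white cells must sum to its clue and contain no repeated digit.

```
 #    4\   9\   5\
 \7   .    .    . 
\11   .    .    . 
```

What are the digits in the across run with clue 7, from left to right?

1 2 4

7 in 3 cells must be {1,2,4}; 4 in 2 cells must be {1,3}.
The 7 across and the 4 down share only 1, so R1C1 = 1.
R2C1 = 4 − 1 = 3 completes the 4 down.
Nothing is forced directly, so branch on R2C3, whose candidates are 1 or 2. If R2C3 = 2: then R1C3 would have to be in {2,4} for the 7 across but in {3} for the 5 down — contradiction. So R2C3 = 1.
R1C3 = 5 − 1 = 4 completes the 5 down.
R2C2 = 11 − 4 = 7 completes the 11 across.
R1C2 = 7 − 5 = 2 completes the 7 across.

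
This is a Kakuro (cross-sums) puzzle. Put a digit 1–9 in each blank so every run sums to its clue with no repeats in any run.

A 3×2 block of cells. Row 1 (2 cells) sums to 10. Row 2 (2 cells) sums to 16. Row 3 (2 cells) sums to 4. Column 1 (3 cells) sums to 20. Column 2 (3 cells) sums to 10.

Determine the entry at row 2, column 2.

7

16 in 2 cells must be {7,9}; 4 in 2 cells must be {1,3}.
The 16 across and the 10 down share only 7, so (2,2) = 7.
The 4 across and the 20 down share only 3, so (3,1) = 3.
(3,2) = 4 − 3 = 1 completes the 4 across.
(1,2) = 10 − 8 = 2 completes the 10 down.
(2,1) = 16 − 7 = 9 completes the 16 across.
(1,1) = 10 − 2 = 8 completes the 10 across.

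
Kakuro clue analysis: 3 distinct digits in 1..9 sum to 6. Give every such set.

{1,2,3}

3 distinct digits from 1–9 sum between 6 and 24.
Only one set works: {1,2,3}.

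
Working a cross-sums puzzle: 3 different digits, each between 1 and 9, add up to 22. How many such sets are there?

3 distinct digits from 1–9 sum between 6 and 24.
Enumerating: {5,8,9}, {6,7,9}.

2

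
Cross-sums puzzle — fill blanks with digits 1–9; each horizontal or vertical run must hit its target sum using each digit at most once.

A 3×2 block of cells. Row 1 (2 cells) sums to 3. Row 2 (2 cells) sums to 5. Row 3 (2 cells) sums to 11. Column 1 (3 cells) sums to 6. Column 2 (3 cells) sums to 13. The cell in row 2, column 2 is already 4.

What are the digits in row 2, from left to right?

1, 4

3 in 2 cells must be {1,2}; 6 in 3 cells must be {1,2,3}.
(2,1) = 5 − 4 = 1 completes the 5 across.
Given what's placed, (1,1) must be 2 to fit the 3 across and 6 down.
(1,2) = 3 − 2 = 1 completes the 3 across.
(3,1) = 6 − 3 = 3 completes the 6 down.
(3,2) = 11 − 3 = 8 completes the 11 across.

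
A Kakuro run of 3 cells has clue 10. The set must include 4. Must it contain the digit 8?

No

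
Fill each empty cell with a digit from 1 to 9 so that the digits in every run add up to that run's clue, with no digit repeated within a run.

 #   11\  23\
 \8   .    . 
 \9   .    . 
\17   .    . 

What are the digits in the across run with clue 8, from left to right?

2 6

17 in 2 cells must be {8,9}; 23 in 3 cells must be {6,8,9}.
The 8 across and the 23 down share only 6, so R1C2 = 6.
Given what's placed, R2C2 must be 8 to fit the 9 across and 23 down.
R3C1 = 8: only digit in both the 17-across and 11-down candidate sets.
R3C2 = 17 − 8 = 9 completes the 17 across.
R1C1 = 8 − 6 = 2 completes the 8 across.
R2C1 = 9 − 8 = 1 completes the 9 across.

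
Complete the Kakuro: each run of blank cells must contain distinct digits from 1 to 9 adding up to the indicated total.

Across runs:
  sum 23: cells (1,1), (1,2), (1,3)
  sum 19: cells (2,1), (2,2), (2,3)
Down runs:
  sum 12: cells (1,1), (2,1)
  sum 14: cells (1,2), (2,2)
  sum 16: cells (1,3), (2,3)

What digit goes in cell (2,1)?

4

23 in 3 cells must be {6,8,9}; 16 in 2 cells must be {7,9}.
The 23 across and the 16 down share only 9, so (1,3) = 9.
(2,3) = 16 − 9 = 7 completes the 16 down.
Given what's placed, (1,1) must be 8 to fit the 23 across and 12 down.
(1,2) = 23 − 17 = 6 completes the 23 across.
(2,1) = 12 − 8 = 4 completes the 12 down.
(2,2) = 19 − 11 = 8 completes the 19 across.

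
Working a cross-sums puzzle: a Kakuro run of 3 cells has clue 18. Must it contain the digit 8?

No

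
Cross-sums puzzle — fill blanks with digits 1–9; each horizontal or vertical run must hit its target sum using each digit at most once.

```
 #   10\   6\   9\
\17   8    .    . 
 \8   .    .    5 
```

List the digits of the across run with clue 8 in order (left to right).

R1C3 = 9 − 5 = 4 completes the 9 down.
R2C1 = 10 − 8 = 2 completes the 10 down.
R2C2 = 8 − 7 = 1 completes the 8 across.
R1C2 = 17 − 12 = 5 completes the 17 across.

2 1 5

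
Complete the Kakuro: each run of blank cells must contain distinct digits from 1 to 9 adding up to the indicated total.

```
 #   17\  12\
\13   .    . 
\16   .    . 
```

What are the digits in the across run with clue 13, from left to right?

16 in 2 cells must be {7,9}; 17 in 2 cells must be {8,9}.
The 16 across and the 17 down share only 9, so R2C1 = 9.
R2C2 = 16 − 9 = 7 completes the 16 across.
R1C1 = 17 − 9 = 8 completes the 17 down.
R1C2 = 13 − 8 = 5 completes the 13 across.

8, 5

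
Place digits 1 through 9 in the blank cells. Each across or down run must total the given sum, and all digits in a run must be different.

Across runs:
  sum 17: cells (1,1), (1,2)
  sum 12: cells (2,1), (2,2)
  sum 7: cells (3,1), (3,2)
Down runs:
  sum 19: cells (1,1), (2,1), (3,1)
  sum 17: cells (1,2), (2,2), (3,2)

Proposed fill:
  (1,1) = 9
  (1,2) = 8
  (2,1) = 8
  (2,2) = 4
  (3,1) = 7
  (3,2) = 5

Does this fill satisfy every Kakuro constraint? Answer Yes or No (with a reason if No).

No — the down run (1,1)–(3,1) sums to 24, not 19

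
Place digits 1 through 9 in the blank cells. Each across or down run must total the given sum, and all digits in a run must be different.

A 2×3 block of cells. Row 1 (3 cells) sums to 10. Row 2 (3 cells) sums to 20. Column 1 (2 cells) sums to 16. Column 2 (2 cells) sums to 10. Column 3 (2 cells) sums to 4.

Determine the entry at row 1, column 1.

7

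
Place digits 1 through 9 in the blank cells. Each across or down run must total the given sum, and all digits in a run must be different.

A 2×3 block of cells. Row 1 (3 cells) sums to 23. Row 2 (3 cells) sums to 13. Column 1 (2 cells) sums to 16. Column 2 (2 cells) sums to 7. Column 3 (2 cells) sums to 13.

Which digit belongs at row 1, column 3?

8

23 in 3 cells must be {6,8,9}; 16 in 2 cells must be {7,9}.
The 23 across and the 16 down share only 9, so (1,1) = 9.
Given what's placed, (1,2) must be 6 to fit the 23 across and 7 down.
(1,3) = 23 − 15 = 8 completes the 23 across.
(2,1) = 16 − 9 = 7 completes the 16 down.
(2,2) = 7 − 6 = 1 completes the 7 down.
(2,3) = 13 − 8 = 5 completes the 13 across.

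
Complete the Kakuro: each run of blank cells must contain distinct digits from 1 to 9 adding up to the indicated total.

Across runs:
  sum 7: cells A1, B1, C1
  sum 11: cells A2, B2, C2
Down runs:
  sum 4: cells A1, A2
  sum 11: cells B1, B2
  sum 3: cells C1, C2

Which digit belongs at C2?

1

7 in 3 cells must be {1,2,4}; 4 in 2 cells must be {1,3}; 3 in 2 cells must be {1,2}.
The 7 across and the 4 down share only 1, so A1 = 1.
Given what's placed, C1 must be 2 to fit the 7 across and 3 down.
A2 = 4 − 1 = 3 completes the 4 down.
C2 = 3 − 2 = 1 completes the 3 down.
B1 = 7 − 3 = 4 completes the 7 across.
B2 = 11 − 4 = 7 completes the 11 across.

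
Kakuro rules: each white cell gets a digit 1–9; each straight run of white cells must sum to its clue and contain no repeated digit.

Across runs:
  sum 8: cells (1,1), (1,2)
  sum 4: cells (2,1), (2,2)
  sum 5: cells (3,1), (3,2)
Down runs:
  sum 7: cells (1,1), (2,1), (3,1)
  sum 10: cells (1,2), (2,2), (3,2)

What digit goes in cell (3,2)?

4 in 2 cells must be {1,3}; 7 in 3 cells must be {1,2,4}.
The 4 across and the 7 down share only 1, so (2,1) = 1.
(2,2) = 4 − 1 = 3 completes the 4 across.
Given what's placed, (1,1) must be 2 to fit the 8 across and 7 down.
(1,2) = 8 − 2 = 6 completes the 8 across.
(3,1) = 7 − 3 = 4 completes the 7 down.
(3,2) = 5 − 4 = 1 completes the 5 across.

1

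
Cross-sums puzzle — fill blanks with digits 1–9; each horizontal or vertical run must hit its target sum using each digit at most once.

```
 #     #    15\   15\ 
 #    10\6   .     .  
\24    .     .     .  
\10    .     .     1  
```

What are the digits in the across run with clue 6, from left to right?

24 in 3 cells must be {7,8,9}.
Given what's placed, R1C3 must be 5 to fit the 6 across and 15 down.
R2C3 = 15 − 6 = 9 completes the 15 down.
R1C2 = 6 − 5 = 1 completes the 6 across.
Given what's placed, R2C2 must be 8 to fit the 24 across and 15 down.
R3C2 = 15 − 9 = 6 completes the 15 down.
R2C1 = 24 − 17 = 7 completes the 24 across.
R3C1 = 10 − 7 = 3 completes the 10 across.

1 5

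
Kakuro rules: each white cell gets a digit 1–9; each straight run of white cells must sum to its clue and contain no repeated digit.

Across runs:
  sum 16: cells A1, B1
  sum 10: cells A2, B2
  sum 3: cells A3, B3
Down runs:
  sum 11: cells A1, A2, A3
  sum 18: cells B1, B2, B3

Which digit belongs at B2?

16 in 2 cells must be {7,9}; 3 in 2 cells must be {1,2}.
The 16 across and the 11 down share only 7, so A1 = 7.
B1 = 16 − 7 = 9 completes the 16 across.
Given what's placed, A3 must be 1 to fit the 3 across and 11 down.
B3 = 3 − 1 = 2 completes the 3 across.
A2 = 11 − 8 = 3 completes the 11 down.
B2 = 10 − 3 = 7 completes the 10 across.

7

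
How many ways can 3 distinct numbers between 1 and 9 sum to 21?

3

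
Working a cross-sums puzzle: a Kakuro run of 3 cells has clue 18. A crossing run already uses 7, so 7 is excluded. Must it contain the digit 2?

Counterexample: {1,8,9} sums to 18 under that restriction without using 2.

No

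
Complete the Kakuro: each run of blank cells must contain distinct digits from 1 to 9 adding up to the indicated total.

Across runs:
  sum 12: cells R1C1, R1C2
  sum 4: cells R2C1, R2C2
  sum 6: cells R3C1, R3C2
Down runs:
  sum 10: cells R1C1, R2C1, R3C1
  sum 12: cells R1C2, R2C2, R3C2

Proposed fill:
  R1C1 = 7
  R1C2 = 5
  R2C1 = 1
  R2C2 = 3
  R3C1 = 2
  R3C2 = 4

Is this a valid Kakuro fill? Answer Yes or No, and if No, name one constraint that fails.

Yes

Across: 7+5=12; 1+3=4; 2+4=6. Down: 7+1+2=10; 5+3+4=12. No digit repeats within any run.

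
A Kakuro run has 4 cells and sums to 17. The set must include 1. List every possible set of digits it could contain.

4 distinct digits from 1–9 sum between 10 and 30.
Keeping only sets containing 1.

{1,2,5,9}; {1,2,6,8}; {1,3,4,9}; {1,3,5,8}; {1,3,6,7}; {1,4,5,7}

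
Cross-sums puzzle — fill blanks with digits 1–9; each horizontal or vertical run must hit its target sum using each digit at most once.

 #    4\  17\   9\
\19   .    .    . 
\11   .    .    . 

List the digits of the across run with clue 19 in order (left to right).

4 in 2 cells must be {1,3}; 17 in 2 cells must be {8,9}.
The 19 across and the 4 down share only 3, so R1C1 = 3.
Given what's placed, R1C2 must be 9 to fit the 19 across and 17 down.
R1C3 = 19 − 12 = 7 completes the 19 across.
R2C1 = 4 − 3 = 1 completes the 4 down.
R2C2 = 17 − 9 = 8 completes the 17 down.
R2C3 = 11 − 9 = 2 completes the 11 across.

3, 9, 7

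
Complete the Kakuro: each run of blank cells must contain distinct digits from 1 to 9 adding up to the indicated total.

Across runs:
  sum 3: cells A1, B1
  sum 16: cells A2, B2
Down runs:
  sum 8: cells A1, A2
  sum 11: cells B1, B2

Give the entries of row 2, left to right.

7, 9

3 in 2 cells must be {1,2}; 16 in 2 cells must be {7,9}.
The 3 across and the 11 down share only 2, so B1 = 2.
The 16 across and the 8 down share only 7, so A2 = 7.
B2 = 16 − 7 = 9 completes the 16 across.
A1 = 3 − 2 = 1 completes the 3 across.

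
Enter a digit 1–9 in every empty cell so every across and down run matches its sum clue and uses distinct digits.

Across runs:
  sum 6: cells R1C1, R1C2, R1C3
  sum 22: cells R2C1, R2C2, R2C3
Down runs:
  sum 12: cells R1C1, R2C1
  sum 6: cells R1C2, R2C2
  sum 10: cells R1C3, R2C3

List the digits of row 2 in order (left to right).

9 5 8

6 in 3 cells must be {1,2,3}.
The 6 across and the 12 down share only 3, so R1C1 = 3.
R2C1 = 12 − 3 = 9 completes the 12 down.
Given what's placed, R2C2 must be 5 to fit the 22 across and 6 down.
R2C3 = 22 − 14 = 8 completes the 22 across.
R1C2 = 6 − 5 = 1 completes the 6 down.
R1C3 = 6 − 4 = 2 completes the 6 across.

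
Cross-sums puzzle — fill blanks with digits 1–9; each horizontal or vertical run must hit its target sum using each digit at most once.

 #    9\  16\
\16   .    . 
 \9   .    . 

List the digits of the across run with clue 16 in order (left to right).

16 in 2 cells must be {7,9}.
The 16 across and the 9 down share only 7, so R1C1 = 7.
R1C2 = 16 − 7 = 9 completes the 16 across.
R2C1 = 9 − 7 = 2 completes the 9 down.
R2C2 = 9 − 2 = 7 completes the 9 across.

7 9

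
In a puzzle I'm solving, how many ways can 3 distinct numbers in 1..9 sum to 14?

3 distinct digits from 1–9 sum between 6 and 24.

8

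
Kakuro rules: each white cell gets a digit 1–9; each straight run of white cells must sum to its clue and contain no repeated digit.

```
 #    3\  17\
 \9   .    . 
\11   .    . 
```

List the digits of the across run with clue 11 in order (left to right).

2 9

3 in 2 cells must be {1,2}; 17 in 2 cells must be {8,9}.
The 9 across and the 17 down share only 8, so R1C2 = 8.
The 11 across and the 3 down share only 2, so R2C1 = 2.
R2C2 = 11 − 2 = 9 completes the 11 across.
R1C1 = 9 − 8 = 1 completes the 9 across.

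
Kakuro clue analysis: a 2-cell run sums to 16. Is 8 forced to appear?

No

The only way to make 16 from 2 distinct digits is {7,9}, which does not contain 8.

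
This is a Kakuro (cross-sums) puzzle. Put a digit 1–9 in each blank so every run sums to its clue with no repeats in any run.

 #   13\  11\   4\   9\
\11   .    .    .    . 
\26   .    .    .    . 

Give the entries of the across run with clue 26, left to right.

11 in 4 cells must be {1,2,3,5}; 4 in 2 cells must be {1,3}.
Only 5 fits R1C1 under both its across sum 11 and down sum 13.
R2C1 = 13 − 5 = 8 completes the 13 down.
Given what's placed, R2C3 must be 3 to fit the 26 across and 4 down.
R2C4 = 6: the only remaining digit allowed by both the 26 across and the 9 down.
R1C3 = 4 − 3 = 1 completes the 4 down.
R1C4 = 9 − 6 = 3 completes the 9 down.
R2C2 = 26 − 17 = 9 completes the 26 across.

8 9 3 6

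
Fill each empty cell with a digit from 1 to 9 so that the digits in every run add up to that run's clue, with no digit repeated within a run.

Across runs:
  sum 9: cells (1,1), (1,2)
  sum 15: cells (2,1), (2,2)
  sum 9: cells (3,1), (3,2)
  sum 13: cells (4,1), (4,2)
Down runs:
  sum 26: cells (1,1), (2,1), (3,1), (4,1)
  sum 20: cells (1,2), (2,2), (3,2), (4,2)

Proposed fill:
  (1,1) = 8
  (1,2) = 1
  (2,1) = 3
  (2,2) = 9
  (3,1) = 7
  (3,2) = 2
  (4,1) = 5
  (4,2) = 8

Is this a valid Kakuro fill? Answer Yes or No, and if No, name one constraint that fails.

No — the down run (1,1)–(4,1) sums to 23, not 26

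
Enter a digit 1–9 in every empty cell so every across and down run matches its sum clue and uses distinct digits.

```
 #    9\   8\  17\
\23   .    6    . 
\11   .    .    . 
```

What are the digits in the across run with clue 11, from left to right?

1, 2, 8

23 in 3 cells must be {6,8,9}; 17 in 2 cells must be {8,9}.
Given what's placed, R1C1 must be 8 to fit the 23 across and 9 down.
R1C3 = 23 − 14 = 9 completes the 23 across.
R2C1 = 9 − 8 = 1 completes the 9 down.
R2C2 = 8 − 6 = 2 completes the 8 down.
R2C3 = 11 − 3 = 8 completes the 11 across.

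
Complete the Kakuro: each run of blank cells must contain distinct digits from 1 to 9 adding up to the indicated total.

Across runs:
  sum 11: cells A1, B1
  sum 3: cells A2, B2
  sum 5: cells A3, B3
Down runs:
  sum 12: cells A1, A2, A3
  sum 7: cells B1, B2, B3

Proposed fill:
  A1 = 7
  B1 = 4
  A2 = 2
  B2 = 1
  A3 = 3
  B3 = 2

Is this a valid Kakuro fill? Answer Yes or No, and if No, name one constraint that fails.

Across: 7+4=11; 2+1=3; 3+2=5. Down: 7+2+3=12; 4+1+2=7. No digit repeats within any run.

Yes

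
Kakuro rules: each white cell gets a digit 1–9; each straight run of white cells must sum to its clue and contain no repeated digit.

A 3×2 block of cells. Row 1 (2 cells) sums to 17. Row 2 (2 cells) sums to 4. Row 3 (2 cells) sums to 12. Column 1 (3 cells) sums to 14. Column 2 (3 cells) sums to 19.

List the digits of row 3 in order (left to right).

17 in 2 cells must be {8,9}; 4 in 2 cells must be {1,3}.
The 4 across and the 19 down share only 3, so (2,2) = 3.
Given what's placed, (1,2) must be 9 to fit the 17 across and 19 down.
(2,1) = 4 − 3 = 1 completes the 4 across.
(3,2) = 19 − 12 = 7 completes the 19 down.
(1,1) = 17 − 9 = 8 completes the 17 across.
(3,1) = 12 − 7 = 5 completes the 12 across.

5 7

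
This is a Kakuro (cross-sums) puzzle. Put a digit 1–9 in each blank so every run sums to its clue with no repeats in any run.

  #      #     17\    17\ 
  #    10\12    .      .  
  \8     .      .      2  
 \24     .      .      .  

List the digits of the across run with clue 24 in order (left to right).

9 8 7

24 in 3 cells must be {7,8,9}.
R2C1 = 1: the only remaining digit allowed by both the 8 across and the 10 down.
R2C2 = 8 − 3 = 5 completes the 8 across.
R3C1 = 10 − 1 = 9 completes the 10 down.
Given what's placed, R3C2 must be 8 to fit the 24 across and 17 down.
R3C3 = 24 − 17 = 7 completes the 24 across.
R1C2 = 17 − 13 = 4 completes the 17 down.
R1C3 = 12 − 4 = 8 completes the 12 across.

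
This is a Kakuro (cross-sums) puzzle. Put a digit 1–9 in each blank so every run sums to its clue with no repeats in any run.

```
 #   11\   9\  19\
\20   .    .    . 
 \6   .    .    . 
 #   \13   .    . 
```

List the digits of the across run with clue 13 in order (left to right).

6 in 3 cells must be {1,2,3}.
Nothing is forced directly, so branch on R2C1, whose candidates are 2 or 3. If R2C1 = 2: that forces R1C1 = 9, R2C3 = 3, R1C3 = 7, R2C2 = 1, R3C3 = 9, after which R1C2 would have to be in {4} for the 20 across but in {2,3,5,6} for the 9 down — contradiction. So R2C1 = 3.
R1C1 = 11 − 3 = 8 completes the 11 down.
Given what's placed, R2C3 must be 2 to fit the 6 across and 19 down.
R1C3 = 9: the only remaining digit allowed by both the 20 across and the 19 down.
R2C2 = 6 − 5 = 1 completes the 6 across.
R3C3 = 19 − 11 = 8 completes the 19 down.
R1C2 = 20 − 17 = 3 completes the 20 across.
R3C2 = 13 − 8 = 5 completes the 13 across.

5 8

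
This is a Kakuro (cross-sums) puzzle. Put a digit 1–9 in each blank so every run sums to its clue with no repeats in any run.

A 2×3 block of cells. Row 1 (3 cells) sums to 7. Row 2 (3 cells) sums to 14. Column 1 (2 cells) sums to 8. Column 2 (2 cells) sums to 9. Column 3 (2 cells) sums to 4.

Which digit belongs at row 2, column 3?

7 in 3 cells must be {1,2,4}; 4 in 2 cells must be {1,3}.
The 7 across and the 4 down share only 1, so (1,3) = 1.
(2,3) = 4 − 1 = 3 completes the 4 down.
Given what's placed, (1,1) must be 2 to fit the 7 across and 8 down.
(1,2) = 7 − 3 = 4 completes the 7 across.
(2,1) = 8 − 2 = 6 completes the 8 down.
(2,2) = 14 − 9 = 5 completes the 14 across.

3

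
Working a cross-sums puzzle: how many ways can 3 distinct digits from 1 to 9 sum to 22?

2

3 distinct digits from 1–9 sum between 6 and 24.
Enumerating: {5,8,9}, {6,7,9}.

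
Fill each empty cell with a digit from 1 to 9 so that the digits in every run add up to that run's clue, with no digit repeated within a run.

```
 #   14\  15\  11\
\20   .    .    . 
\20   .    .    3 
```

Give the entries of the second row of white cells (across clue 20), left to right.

9, 8, 3

R1C3 = 11 − 3 = 8 completes the 11 down.
No cell is forced outright now. R1C1 can only be 5 or 9 (the digits allowed by both its 20 across and its 14 down). If R1C1 = 9: then R1C2 would have to be in {3} for the 20 across but in {6,7,8,9} for the 15 down — contradiction. So R1C1 = 5.
R1C2 = 20 − 13 = 7 completes the 20 across.
R2C1 = 14 − 5 = 9 completes the 14 down.
R2C2 = 20 − 12 = 8 completes the 20 across.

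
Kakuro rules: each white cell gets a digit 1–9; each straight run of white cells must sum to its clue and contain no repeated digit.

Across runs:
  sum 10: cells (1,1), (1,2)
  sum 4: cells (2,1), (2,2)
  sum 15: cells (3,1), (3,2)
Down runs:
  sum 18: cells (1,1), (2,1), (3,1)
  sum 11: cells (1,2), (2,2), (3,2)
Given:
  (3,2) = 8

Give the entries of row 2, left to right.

3 1

4 in 2 cells must be {1,3}.
Given what's placed, (2,2) must be 1 to fit the 4 across and 11 down.
(3,1) = 15 − 8 = 7 completes the 15 across.
(1,2) = 11 − 9 = 2 completes the 11 down.
(2,1) = 4 − 1 = 3 completes the 4 across.
(1,1) = 10 − 2 = 8 completes the 10 across.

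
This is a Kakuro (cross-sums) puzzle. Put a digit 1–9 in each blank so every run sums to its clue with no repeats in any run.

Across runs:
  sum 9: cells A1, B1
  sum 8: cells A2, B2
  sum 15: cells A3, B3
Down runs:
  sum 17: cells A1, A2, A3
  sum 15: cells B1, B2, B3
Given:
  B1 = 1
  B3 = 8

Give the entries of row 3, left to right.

A1 = 9 − 1 = 8 completes the 9 across.
B2 = 15 − 9 = 6 completes the 15 down.
A3 = 15 − 8 = 7 completes the 15 across.
A2 = 8 − 6 = 2 completes the 8 across.

7 8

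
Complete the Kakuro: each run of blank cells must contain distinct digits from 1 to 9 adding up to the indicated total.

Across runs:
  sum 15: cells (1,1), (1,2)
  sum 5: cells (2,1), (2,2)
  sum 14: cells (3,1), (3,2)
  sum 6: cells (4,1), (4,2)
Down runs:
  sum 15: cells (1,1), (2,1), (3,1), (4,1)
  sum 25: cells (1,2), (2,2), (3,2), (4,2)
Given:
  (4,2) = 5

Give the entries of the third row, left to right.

5 9

(4,1) = 6 − 5 = 1 completes the 6 across.
No cell is forced outright now. (2,2) can only be 3 or 4 (the digits allowed by both its 5 across and its 25 down). If (2,2) = 4: then (2,1) would have to be in {1} for the 5 across but in {2,3,4,5,6,7,8,9} for the 15 down — contradiction. So (2,2) = 3.
(2,1) = 5 − 3 = 2 completes the 5 across.
No cell is forced outright now. (1,2) can only be 8 or 9 (the digits allowed by both its 15 across and its 25 down). If (1,2) = 9: then (1,1) would have to be in {6} for the 15 across but in {3,4,5,7,8,9} for the 15 down — contradiction. So (1,2) = 8.
(1,1) = 15 − 8 = 7 completes the 15 across.
(3,1) = 15 − 10 = 5 completes the 15 down.
(3,2) = 14 − 5 = 9 completes the 14 across.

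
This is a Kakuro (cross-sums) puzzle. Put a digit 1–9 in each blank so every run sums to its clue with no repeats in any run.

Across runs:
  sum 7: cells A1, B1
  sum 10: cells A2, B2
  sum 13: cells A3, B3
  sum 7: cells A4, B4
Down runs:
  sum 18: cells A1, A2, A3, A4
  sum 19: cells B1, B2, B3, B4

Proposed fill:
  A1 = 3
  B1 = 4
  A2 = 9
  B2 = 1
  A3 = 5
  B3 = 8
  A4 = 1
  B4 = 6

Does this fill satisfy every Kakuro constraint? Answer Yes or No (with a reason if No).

Across: 3+4=7; 9+1=10; 5+8=13; 1+6=7. Down: 3+9+5+1=18; 4+1+8+6=19. No digit repeats within any run.

Yes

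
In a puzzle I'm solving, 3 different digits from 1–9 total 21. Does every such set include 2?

No

Counterexample: {4,8,9} sums to 21 without using 2.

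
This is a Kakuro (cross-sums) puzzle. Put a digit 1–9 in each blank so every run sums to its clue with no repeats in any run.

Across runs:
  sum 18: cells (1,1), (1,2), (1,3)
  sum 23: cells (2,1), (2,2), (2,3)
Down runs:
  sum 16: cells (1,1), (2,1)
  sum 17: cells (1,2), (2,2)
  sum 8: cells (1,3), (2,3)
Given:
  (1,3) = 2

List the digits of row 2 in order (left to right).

9 8 6

23 in 3 cells must be {6,8,9}; 16 in 2 cells must be {7,9}; 17 in 2 cells must be {8,9}.
(1,2) = 9: the only remaining digit allowed by both the 18 across and the 17 down.
(2,1) = 9: only digit in both the 23-across and 16-down candidate sets.
(2,2) = 17 − 9 = 8 completes the 17 down.
(2,3) = 23 − 17 = 6 completes the 23 across.
(1,1) = 18 − 11 = 7 completes the 18 across.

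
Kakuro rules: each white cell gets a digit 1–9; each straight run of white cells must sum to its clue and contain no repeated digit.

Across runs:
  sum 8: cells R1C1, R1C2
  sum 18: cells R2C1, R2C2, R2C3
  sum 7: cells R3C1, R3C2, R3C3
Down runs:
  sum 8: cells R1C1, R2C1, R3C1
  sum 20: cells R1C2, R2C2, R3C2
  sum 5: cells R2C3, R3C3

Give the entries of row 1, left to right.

7 in 3 cells must be {1,2,4}.
Only 4 fits R3C2 under both its across sum 7 and down sum 20.
Given what's placed, R1C2 must be 7 to fit the 8 across and 20 down.
R2C2 = 20 − 11 = 9 completes the 20 down.
R1C1 = 8 − 7 = 1 completes the 8 across.

1 7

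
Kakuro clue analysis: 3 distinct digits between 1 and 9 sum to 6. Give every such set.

{1,2,3}

3 distinct digits from 1–9 sum between 6 and 24.
Only one set works: {1,2,3}.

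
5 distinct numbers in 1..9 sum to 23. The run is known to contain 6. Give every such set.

5 distinct digits from 1–9 sum between 15 and 35.
Keeping only sets containing 6.

{1,2,5,6,9}; {1,3,4,6,9}; {1,3,5,6,8}; {1,4,5,6,7}; {2,3,4,6,8}; {2,3,5,6,7}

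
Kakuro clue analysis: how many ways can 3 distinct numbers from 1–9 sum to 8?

2

3 distinct digits from 1–9 sum between 6 and 24.
Enumerating: {1,2,5}, {1,3,4}.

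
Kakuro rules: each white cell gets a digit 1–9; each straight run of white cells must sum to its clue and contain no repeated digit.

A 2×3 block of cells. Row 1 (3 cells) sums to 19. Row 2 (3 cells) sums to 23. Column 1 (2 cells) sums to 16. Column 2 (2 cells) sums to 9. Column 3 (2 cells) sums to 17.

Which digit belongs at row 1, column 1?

7

23 in 3 cells must be {6,8,9}; 16 in 2 cells must be {7,9}; 17 in 2 cells must be {8,9}.
The 23 across and the 16 down share only 9, so (2,1) = 9.
Given what's placed, (2,3) must be 8 to fit the 23 across and 17 down.
(1,1) = 16 − 9 = 7 completes the 16 down.
(1,3) = 17 − 8 = 9 completes the 17 down.
(2,2) = 23 − 17 = 6 completes the 23 across.
(1,2) = 19 − 16 = 3 completes the 19 across.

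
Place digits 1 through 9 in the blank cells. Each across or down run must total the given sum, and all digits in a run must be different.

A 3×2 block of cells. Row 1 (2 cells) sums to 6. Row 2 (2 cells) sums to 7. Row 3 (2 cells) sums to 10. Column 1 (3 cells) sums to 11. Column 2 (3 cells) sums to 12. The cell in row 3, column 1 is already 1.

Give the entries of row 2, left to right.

(3,2) = 10 − 1 = 9 completes the 10 across.
Nothing is forced directly, so branch on (1,1), whose candidates are 2 or 4. If (1,1) = 2: then (1,2) would have to be in {4} for the 6 across but in {1,2} for the 12 down — contradiction. So (1,1) = 4.
(1,2) = 6 − 4 = 2 completes the 6 across.
(2,1) = 11 − 5 = 6 completes the 11 down.
(2,2) = 7 − 6 = 1 completes the 7 across.

6 1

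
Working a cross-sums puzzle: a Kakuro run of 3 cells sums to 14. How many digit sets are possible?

3 distinct digits from 1–9 sum between 6 and 24.

8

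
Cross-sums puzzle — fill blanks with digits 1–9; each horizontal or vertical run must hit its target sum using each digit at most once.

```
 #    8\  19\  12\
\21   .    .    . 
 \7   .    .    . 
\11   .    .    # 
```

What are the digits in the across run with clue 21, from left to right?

4, 9, 8

7 in 3 cells must be {1,2,4}.
Only 4 fits R2C3 under both its across sum 7 and down sum 12.
R1C3 = 12 − 4 = 8 completes the 12 down.
Given what's placed, R2C2 must be 2 to fit the 7 across and 19 down.
R1C1 = 4: the only remaining digit allowed by both the 21 across and the 8 down.
R1C2 = 21 − 12 = 9 completes the 21 across.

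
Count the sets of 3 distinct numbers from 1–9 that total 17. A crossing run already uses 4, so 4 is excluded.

3 distinct digits from 1–9 sum between 6 and 24.
Dropping sets that contain 4.
Enumerating: {1,7,9}, {2,6,9}, {2,7,8}, {3,5,9}, {3,6,8}.

5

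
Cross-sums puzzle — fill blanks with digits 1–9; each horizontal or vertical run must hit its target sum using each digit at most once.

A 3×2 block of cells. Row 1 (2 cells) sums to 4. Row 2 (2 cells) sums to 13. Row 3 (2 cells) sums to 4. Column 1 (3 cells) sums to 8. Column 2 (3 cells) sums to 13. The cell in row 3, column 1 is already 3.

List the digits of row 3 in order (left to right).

4 in 2 cells must be {1,3}.
Given what's placed, (1,1) must be 1 to fit the 4 across and 8 down.
(1,2) = 4 − 1 = 3 completes the 4 across.
(2,1) = 8 − 4 = 4 completes the 8 down.
(2,2) = 13 − 4 = 9 completes the 13 across.
(3,2) = 4 − 3 = 1 completes the 4 across.

3 1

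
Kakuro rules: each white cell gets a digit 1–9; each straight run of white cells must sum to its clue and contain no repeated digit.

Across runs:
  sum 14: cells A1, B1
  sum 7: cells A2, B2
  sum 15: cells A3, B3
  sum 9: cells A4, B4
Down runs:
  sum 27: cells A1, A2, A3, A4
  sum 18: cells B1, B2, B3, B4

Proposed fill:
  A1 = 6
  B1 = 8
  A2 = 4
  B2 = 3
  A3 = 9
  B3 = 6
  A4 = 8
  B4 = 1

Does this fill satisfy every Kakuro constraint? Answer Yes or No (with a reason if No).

Yes

Across: 6+8=14; 4+3=7; 9+6=15; 8+1=9. Down: 6+4+9+8=27; 8+3+6+1=18. No digit repeats within any run.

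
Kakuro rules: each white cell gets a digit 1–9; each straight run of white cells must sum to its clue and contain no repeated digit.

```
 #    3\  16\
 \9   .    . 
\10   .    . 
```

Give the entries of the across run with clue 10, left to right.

1, 9

3 in 2 cells must be {1,2}; 16 in 2 cells must be {7,9}.
The 9 across and the 16 down share only 7, so R1C2 = 7.
R2C2 = 16 − 7 = 9 completes the 16 down.
R1C1 = 9 − 7 = 2 completes the 9 across.
R2C1 = 10 − 9 = 1 completes the 10 across.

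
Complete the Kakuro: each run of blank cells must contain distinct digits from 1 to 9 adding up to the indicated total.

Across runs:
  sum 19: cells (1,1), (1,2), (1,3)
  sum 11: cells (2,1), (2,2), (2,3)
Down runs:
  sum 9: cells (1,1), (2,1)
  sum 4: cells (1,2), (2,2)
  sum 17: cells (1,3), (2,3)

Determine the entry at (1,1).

4 in 2 cells must be {1,3}; 17 in 2 cells must be {8,9}.
The 19 across and the 4 down share only 3, so (1,2) = 3.
Given what's placed, (1,3) must be 9 to fit the 19 across and 17 down.
(2,2) = 4 − 3 = 1 completes the 4 down.
(2,3) = 17 − 9 = 8 completes the 17 down.
(1,1) = 19 − 12 = 7 completes the 19 across.
(2,1) = 11 − 9 = 2 completes the 11 across.

7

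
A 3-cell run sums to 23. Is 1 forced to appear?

No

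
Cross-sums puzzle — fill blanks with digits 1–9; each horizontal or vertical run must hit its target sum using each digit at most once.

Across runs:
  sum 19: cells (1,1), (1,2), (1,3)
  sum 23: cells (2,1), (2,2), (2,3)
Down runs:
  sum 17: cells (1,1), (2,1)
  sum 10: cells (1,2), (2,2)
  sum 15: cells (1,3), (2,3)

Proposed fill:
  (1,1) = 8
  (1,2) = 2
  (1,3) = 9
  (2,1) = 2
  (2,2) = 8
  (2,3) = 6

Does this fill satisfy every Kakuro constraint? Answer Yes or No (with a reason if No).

No — the across run (2,1)–(2,3) sums to 16, not 23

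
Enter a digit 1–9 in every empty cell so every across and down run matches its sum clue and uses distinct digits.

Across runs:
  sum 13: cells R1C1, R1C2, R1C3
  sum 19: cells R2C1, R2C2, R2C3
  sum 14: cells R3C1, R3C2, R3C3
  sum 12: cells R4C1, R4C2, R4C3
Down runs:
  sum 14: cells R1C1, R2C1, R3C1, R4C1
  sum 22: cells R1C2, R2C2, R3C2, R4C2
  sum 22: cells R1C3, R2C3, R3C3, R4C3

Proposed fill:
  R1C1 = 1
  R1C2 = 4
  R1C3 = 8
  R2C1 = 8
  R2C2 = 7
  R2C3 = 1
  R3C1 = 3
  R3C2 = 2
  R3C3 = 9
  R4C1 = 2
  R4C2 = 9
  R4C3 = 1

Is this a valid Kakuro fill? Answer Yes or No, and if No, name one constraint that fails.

No — the down run R1C3–R4C3 sums to 19, not 22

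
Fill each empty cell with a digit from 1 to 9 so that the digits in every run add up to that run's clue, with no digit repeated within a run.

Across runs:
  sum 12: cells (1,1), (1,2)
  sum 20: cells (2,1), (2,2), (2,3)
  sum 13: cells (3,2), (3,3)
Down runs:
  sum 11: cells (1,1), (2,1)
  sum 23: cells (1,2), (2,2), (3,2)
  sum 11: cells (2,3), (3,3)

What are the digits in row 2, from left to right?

7, 9, 4

23 in 3 cells must be {6,8,9}.
Nothing is forced directly, so branch on (1,2), whose candidates are 8 or 9. If (1,2) = 9: that forces (1,1) = 3, (2,1) = 8, after which (2,2) would have to be in {3,5,7,9} for the 20 across but in {6,8} for the 23 down — contradiction. So (1,2) = 8.
(1,1) = 12 − 8 = 4 completes the 12 across.
(2,1) = 11 − 4 = 7 completes the 11 down.
(2,2) = 9: the only remaining digit allowed by both the 20 across and the 23 down.
(2,3) = 20 − 16 = 4 completes the 20 across.
(3,2) = 23 − 17 = 6 completes the 23 down.
(3,3) = 13 − 6 = 7 completes the 13 across.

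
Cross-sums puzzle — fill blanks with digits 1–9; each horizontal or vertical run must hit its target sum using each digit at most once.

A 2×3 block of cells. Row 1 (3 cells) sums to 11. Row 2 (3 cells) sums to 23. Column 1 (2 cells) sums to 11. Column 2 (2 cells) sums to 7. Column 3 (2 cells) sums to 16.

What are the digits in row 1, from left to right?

23 in 3 cells must be {6,8,9}; 16 in 2 cells must be {7,9}.
The 11 across and the 16 down share only 7, so (1,3) = 7.
The 23 across and the 7 down share only 6, so (2,2) = 6.
(2,3) = 16 − 7 = 9 completes the 16 down.
(1,1) = 3: the only remaining digit allowed by both the 11 across and the 11 down.
(1,2) = 11 − 10 = 1 completes the 11 across.
(2,1) = 23 − 15 = 8 completes the 23 across.

3, 1, 7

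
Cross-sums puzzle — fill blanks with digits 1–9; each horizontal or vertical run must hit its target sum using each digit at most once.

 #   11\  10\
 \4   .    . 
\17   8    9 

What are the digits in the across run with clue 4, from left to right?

4 in 2 cells must be {1,3}; 17 in 2 cells must be {8,9}.
R1C1 = 11 − 8 = 3 completes the 11 down.
R1C2 = 4 − 3 = 1 completes the 4 across.

3 1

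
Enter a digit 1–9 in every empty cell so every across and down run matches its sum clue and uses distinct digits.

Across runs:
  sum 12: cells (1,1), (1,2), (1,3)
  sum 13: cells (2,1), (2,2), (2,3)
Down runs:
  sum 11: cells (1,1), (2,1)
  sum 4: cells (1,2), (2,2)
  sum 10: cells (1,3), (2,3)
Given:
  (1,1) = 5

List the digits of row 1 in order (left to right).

4 in 2 cells must be {1,3}.
(2,1) = 11 − 5 = 6 completes the 11 down.
Given what's placed, (2,2) must be 3 to fit the 13 across and 4 down.
(2,3) = 13 − 9 = 4 completes the 13 across.
(1,2) = 4 − 3 = 1 completes the 4 down.
(1,3) = 12 − 6 = 6 completes the 12 across.

5 1 6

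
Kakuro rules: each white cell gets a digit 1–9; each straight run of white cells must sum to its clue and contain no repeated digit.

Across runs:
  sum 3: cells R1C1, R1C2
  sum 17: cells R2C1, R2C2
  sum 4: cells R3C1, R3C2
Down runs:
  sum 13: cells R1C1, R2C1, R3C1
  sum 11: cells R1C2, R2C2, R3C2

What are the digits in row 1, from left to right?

1 2

3 in 2 cells must be {1,2}; 17 in 2 cells must be {8,9}; 4 in 2 cells must be {1,3}.
The 17 across and the 11 down share only 8, so R2C2 = 8.
Given what's placed, R3C2 must be 1 to fit the 4 across and 11 down.
R1C2 = 11 − 9 = 2 completes the 11 down.
R2C1 = 17 − 8 = 9 completes the 17 across.
R3C1 = 4 − 1 = 3 completes the 4 across.
R1C1 = 3 − 2 = 1 completes the 3 across.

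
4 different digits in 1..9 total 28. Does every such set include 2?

Counterexample: {4,7,8,9} sums to 28 without using 2.

No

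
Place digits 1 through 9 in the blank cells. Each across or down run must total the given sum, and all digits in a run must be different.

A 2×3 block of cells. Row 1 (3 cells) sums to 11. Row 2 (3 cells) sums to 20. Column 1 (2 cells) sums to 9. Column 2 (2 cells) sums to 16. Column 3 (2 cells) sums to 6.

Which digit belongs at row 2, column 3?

5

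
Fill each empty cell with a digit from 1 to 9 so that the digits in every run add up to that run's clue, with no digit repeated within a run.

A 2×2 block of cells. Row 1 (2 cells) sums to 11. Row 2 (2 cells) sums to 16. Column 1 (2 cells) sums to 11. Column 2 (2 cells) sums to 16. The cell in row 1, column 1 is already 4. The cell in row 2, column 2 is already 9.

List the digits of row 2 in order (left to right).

16 in 2 cells must be {7,9}.
(1,2) = 11 − 4 = 7 completes the 11 across.
(2,1) = 16 − 9 = 7 completes the 16 across.

7 9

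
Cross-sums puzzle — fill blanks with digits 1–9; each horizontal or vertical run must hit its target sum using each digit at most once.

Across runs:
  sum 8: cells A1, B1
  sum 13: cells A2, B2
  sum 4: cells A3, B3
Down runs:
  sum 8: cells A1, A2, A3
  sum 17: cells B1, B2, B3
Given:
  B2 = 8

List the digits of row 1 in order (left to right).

4 in 2 cells must be {1,3}.
A2 = 13 − 8 = 5 completes the 13 across.
A3 = 1: the only remaining digit allowed by both the 4 across and the 8 down.
B3 = 4 − 1 = 3 completes the 4 across.
A1 = 8 − 6 = 2 completes the 8 down.
B1 = 8 − 2 = 6 completes the 8 across.

2 6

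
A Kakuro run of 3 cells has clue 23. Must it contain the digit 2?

The only way to make 23 from 3 distinct digits is {6,8,9}, which does not contain 2.

No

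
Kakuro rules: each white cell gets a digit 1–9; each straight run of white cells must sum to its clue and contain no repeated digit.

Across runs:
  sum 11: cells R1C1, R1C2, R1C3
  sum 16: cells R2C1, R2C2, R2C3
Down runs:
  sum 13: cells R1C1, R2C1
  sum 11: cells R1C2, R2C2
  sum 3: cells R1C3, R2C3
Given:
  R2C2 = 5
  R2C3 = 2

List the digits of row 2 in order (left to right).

3 in 2 cells must be {1,2}.
R1C2 = 11 − 5 = 6 completes the 11 down.
R1C3 = 3 − 2 = 1 completes the 3 down.
R2C1 = 16 − 7 = 9 completes the 16 across.
R1C1 = 11 − 7 = 4 completes the 11 across.

9 5 2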